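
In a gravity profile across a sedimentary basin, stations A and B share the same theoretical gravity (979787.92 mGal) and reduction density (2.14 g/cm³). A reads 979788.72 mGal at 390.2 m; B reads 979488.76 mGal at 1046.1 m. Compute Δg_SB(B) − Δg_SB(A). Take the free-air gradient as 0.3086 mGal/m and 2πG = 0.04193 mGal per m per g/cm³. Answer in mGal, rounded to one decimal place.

Δg_SB(A) = 979788.72 − 979787.92 + 0.3086×390.2 − 0.04193×2.14×390.2 = 86.20 mGal
Δg_SB(B) = 979488.76 − 979787.92 + 0.3086×1046.1 − 0.04193×2.14×1046.1 = -70.20 mGal
Difference = -70.20 − (86.20) = -156.40 mGal

-156.4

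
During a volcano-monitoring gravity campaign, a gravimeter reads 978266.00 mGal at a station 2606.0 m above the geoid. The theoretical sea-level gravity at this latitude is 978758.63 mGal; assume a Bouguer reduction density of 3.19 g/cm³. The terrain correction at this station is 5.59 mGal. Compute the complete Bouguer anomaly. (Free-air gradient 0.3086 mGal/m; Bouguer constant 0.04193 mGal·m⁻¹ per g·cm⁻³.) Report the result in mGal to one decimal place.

-31.4

Free-air correction = 0.3086 × 2606.0 = 804.21 mGal
Free-air anomaly = 978266.00 − 978758.63 + (804.21) = 311.58 mGal
Bouguer slab correction = 0.04193 × 3.19 × 2606.0 = 348.57 mGal
Simple Bouguer anomaly = 311.58 − (348.57) = -36.99 mGal
Complete Bouguer anomaly = -36.99 + 5.59 = -31.40 mGal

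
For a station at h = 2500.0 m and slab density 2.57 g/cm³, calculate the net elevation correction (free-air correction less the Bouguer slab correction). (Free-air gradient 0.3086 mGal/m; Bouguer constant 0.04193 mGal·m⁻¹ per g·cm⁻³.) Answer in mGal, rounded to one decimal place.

502.1

Combined gradient = 0.3086 − 0.04193 × 2.57 = 0.2008399 mGal/m
Combined elevation correction = 0.2008399 × 2500.0 = 502.1 mGal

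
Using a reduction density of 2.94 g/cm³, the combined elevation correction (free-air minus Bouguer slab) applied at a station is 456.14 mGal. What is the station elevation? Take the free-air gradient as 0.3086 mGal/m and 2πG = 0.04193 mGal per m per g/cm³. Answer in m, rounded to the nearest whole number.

2461

Combined gradient = 0.3086 − 0.04193 × 2.94 = 0.1853258 mGal/m
h = 456.14 / 0.1853258 = 2461.29 m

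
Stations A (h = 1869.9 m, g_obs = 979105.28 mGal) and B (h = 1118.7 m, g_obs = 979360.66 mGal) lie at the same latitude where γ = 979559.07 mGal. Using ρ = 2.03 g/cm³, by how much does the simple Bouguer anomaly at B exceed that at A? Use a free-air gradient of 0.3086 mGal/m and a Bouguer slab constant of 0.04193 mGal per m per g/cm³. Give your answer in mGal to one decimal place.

87.5

Δg_SB(A) = 979105.28 − 979559.07 + 0.3086×1869.9 − 0.04193×2.03×1869.9 = -35.90 mGal
Δg_SB(B) = 979360.66 − 979559.07 + 0.3086×1118.7 − 0.04193×2.03×1118.7 = 51.60 mGal
Difference = 51.60 − (-35.90) = 87.50 mGal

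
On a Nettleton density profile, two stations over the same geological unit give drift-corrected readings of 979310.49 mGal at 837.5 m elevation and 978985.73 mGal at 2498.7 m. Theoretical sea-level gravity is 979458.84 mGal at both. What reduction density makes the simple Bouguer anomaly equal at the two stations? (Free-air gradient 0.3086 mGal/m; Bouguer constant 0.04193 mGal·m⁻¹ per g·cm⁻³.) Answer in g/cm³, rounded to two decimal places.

2.70

Δg_obs = 978985.73 − 979310.49 = -324.76 mGal over Δh = 2498.7 − 837.5 = 1661.2 m
Equal Bouguer anomalies ⇒ Δg_obs + (0.3086 − 0.04193ρ)·Δh = 0
0.3086 − 0.04193ρ = −Δg_obs/Δh = 0.19550
ρ = (0.3086 − 0.19550) / 0.04193 = 2.70 g/cm³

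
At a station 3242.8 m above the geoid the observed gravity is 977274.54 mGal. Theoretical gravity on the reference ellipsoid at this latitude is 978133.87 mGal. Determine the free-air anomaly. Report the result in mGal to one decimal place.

141.4

Free-air correction = 0.3086 × 3242.8 = 1000.73 mGal
Free-air anomaly = 977274.54 − 978133.87 + (1000.73) = 141.40 mGal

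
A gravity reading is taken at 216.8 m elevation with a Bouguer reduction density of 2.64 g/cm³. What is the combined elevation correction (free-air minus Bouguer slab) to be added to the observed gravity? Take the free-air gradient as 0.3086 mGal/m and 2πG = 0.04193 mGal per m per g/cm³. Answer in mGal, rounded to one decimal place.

42.9

Combined gradient = 0.3086 − 0.04193 × 2.64 = 0.1979048 mGal/m
Combined elevation correction = 0.1979048 × 216.8 = 42.9 mGal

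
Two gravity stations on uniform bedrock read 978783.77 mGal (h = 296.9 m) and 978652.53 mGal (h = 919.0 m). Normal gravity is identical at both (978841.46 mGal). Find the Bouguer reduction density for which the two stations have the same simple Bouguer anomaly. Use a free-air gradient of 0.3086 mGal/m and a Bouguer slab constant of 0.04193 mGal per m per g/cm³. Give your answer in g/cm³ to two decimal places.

2.33

Δg_obs = 978652.53 − 978783.77 = -131.24 mGal over Δh = 919.0 − 296.9 = 622.1 m
Equal Bouguer anomalies ⇒ Δg_obs + (0.3086 − 0.04193ρ)·Δh = 0
0.3086 − 0.04193ρ = −Δg_obs/Δh = 0.21096
ρ = (0.3086 − 0.21096) / 0.04193 = 2.33 g/cm³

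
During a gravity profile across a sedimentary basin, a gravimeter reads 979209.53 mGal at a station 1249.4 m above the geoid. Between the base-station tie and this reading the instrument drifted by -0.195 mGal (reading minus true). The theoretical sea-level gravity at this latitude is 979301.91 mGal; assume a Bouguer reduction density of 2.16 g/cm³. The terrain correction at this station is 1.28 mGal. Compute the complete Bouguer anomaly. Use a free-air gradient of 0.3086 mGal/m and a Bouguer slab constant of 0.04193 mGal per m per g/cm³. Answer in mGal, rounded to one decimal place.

181.5

Drift-corrected reading = 979209.53 − (-0.195) = 979209.725 mGal
Free-air correction = 0.3086 × 1249.4 = 385.56 mGal
Free-air anomaly = 979209.725 − 979301.91 + (385.56) = 293.375 mGal
Bouguer slab correction = 0.04193 × 2.16 × 1249.4 = 113.16 mGal
Simple Bouguer anomaly = 293.375 − (113.16) = 180.215 mGal
Complete Bouguer anomaly = 180.215 + 1.28 = 181.495 mGal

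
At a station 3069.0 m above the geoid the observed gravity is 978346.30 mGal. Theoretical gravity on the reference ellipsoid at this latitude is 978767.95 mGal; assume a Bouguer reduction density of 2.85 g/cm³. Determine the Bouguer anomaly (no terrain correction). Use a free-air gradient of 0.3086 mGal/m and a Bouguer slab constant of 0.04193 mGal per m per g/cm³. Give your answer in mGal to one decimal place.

Free-air correction = 0.3086 × 3069.0 = 947.09 mGal
Free-air anomaly = 978346.30 − 978767.95 + (947.09) = 525.44 mGal
Bouguer slab correction = 0.04193 × 2.85 × 3069.0 = 366.75 mGal
Simple Bouguer anomaly = 525.44 − (366.75) = 158.69 mGal

158.7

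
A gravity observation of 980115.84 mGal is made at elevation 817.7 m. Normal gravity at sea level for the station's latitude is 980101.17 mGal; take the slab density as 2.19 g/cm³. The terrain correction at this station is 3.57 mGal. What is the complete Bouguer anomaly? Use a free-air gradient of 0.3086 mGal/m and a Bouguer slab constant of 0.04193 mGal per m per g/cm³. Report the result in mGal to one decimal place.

195.5

Free-air correction = 0.3086 × 817.7 = 252.34 mGal
Free-air anomaly = 980115.84 − 980101.17 + (252.34) = 267.01 mGal
Bouguer slab correction = 0.04193 × 2.19 × 817.7 = 75.09 mGal
Simple Bouguer anomaly = 267.01 − (75.09) = 191.92 mGal
Complete Bouguer anomaly = 191.92 + 3.57 = 195.49 mGal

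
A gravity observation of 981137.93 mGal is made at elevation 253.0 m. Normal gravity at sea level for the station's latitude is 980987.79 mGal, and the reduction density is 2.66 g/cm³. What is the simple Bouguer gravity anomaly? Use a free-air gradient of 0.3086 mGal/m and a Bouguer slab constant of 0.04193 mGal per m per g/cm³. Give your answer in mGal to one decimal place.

Free-air correction = 0.3086 × 253.0 = 78.08 mGal
Free-air anomaly = 981137.93 − 980987.79 + (78.08) = 228.22 mGal
Bouguer slab correction = 0.04193 × 2.66 × 253.0 = 28.22 mGal
Simple Bouguer anomaly = 228.22 − (28.22) = 200.00 mGal

200.0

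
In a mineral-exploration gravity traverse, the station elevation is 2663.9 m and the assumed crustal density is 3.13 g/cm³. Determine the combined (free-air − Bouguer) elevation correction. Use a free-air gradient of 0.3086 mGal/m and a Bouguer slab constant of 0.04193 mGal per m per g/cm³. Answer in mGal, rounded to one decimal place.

Combined gradient = 0.3086 − 0.04193 × 3.13 = 0.1773591 mGal/m
Combined elevation correction = 0.1773591 × 2663.9 = 472.5 mGal

472.5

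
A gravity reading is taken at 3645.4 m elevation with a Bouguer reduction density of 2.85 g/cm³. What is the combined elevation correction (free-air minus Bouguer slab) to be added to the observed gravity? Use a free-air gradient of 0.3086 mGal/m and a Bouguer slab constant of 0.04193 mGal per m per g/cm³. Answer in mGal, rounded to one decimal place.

Combined gradient = 0.3086 − 0.04193 × 2.85 = 0.1890995 mGal/m
Combined elevation correction = 0.1890995 × 3645.4 = 689.3 mGal

689.3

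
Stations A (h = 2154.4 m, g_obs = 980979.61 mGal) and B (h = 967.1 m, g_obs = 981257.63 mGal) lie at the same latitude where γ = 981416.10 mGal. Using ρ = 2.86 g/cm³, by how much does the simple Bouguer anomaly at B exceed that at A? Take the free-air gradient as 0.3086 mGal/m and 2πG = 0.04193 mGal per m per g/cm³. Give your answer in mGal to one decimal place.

Δg_SB(A) = 980979.61 − 981416.10 + 0.3086×2154.4 − 0.04193×2.86×2154.4 = -30.00 mGal
Δg_SB(B) = 981257.63 − 981416.10 + 0.3086×967.1 − 0.04193×2.86×967.1 = 24.00 mGal
Difference = 24.00 − (-30.00) = 54.00 mGal

54.0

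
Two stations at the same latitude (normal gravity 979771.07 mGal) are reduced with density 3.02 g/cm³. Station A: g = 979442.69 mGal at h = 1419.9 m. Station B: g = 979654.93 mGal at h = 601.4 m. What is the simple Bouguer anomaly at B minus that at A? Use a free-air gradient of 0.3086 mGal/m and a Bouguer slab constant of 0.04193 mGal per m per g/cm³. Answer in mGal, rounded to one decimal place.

Δg_SB(A) = 979442.69 − 979771.07 + 0.3086×1419.9 − 0.04193×3.02×1419.9 = -70.00 mGal
Δg_SB(B) = 979654.93 − 979771.07 + 0.3086×601.4 − 0.04193×3.02×601.4 = -6.70 mGal
Difference = -6.70 − (-70.00) = 63.30 mGal

63.3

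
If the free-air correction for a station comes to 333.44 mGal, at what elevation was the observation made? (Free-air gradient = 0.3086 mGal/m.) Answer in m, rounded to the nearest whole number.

h = 333.44 / 0.3086 = 1080.49 m

1080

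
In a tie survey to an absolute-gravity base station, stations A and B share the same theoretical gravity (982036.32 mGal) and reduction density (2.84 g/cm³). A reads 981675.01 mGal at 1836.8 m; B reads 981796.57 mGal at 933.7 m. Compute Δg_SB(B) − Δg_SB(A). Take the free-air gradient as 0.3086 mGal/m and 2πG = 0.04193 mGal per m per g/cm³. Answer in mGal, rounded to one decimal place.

-49.6

Δg_SB(A) = 981675.01 − 982036.32 + 0.3086×1836.8 − 0.04193×2.84×1836.8 = -13.20 mGal
Δg_SB(B) = 981796.57 − 982036.32 + 0.3086×933.7 − 0.04193×2.84×933.7 = -62.80 mGal
Difference = -62.80 − (-13.20) = -49.60 mGal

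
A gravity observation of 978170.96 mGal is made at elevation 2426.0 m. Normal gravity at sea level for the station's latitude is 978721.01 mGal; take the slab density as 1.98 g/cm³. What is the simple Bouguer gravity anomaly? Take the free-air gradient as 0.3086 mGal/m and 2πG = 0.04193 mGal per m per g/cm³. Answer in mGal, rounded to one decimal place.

Free-air correction = 0.3086 × 2426.0 = 748.66 mGal
Free-air anomaly = 978170.96 − 978721.01 + (748.66) = 198.61 mGal
Bouguer slab correction = 0.04193 × 1.98 × 2426.0 = 201.41 mGal
Simple Bouguer anomaly = 198.61 − (201.41) = -2.80 mGal

-2.8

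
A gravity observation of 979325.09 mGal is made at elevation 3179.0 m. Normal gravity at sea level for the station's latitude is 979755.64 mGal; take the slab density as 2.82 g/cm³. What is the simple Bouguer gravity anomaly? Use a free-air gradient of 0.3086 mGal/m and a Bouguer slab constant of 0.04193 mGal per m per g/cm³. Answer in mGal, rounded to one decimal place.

Free-air correction = 0.3086 × 3179.0 = 981.04 mGal
Free-air anomaly = 979325.09 − 979755.64 + (981.04) = 550.49 mGal
Bouguer slab correction = 0.04193 × 2.82 × 3179.0 = 375.89 mGal
Simple Bouguer anomaly = 550.49 − (375.89) = 174.60 mGal

174.6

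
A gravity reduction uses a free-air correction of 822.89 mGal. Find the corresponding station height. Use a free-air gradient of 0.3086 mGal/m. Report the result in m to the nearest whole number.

2667

h = 822.89 / 0.3086 = 2666.53 m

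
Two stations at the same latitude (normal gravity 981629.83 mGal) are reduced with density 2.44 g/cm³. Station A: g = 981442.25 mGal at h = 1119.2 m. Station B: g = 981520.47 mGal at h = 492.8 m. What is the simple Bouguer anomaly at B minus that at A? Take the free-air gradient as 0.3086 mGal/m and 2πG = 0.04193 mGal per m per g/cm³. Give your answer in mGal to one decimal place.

-51.0

Δg_SB(A) = 981442.25 − 981629.83 + 0.3086×1119.2 − 0.04193×2.44×1119.2 = 43.30 mGal
Δg_SB(B) = 981520.47 − 981629.83 + 0.3086×492.8 − 0.04193×2.44×492.8 = -7.70 mGal
Difference = -7.70 − (43.30) = -51.00 mGal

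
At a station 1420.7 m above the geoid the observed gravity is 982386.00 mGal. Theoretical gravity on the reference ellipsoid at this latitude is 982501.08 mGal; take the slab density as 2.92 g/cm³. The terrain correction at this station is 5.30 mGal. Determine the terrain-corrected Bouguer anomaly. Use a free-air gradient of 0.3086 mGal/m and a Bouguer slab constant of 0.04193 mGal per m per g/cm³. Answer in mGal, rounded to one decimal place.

154.7

Free-air correction = 0.3086 × 1420.7 = 438.43 mGal
Free-air anomaly = 982386.00 − 982501.08 + (438.43) = 323.35 mGal
Bouguer slab correction = 0.04193 × 2.92 × 1420.7 = 173.94 mGal
Simple Bouguer anomaly = 323.35 − (173.94) = 149.41 mGal
Complete Bouguer anomaly = 149.41 + 5.30 = 154.71 mGal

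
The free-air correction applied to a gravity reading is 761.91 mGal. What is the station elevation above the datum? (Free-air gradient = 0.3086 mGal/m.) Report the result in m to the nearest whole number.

2469

h = 761.91 / 0.3086 = 2468.92 m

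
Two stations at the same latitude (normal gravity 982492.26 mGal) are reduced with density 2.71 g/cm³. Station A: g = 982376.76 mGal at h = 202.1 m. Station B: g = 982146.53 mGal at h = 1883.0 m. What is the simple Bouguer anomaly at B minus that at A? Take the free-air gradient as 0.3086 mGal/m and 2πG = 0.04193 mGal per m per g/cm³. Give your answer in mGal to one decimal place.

Δg_SB(A) = 982376.76 − 982492.26 + 0.3086×202.1 − 0.04193×2.71×202.1 = -76.10 mGal
Δg_SB(B) = 982146.53 − 982492.26 + 0.3086×1883.0 − 0.04193×2.71×1883.0 = 21.40 mGal
Difference = 21.40 − (-76.10) = 97.50 mGal

97.5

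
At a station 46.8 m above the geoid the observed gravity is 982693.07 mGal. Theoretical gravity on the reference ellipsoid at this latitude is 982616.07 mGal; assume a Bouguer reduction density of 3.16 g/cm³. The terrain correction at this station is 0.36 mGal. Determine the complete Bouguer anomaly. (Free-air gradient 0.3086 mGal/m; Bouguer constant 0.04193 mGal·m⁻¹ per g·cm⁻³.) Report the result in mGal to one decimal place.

Free-air correction = 0.3086 × 46.8 = 14.44 mGal
Free-air anomaly = 982693.07 − 982616.07 + (14.44) = 91.44 mGal
Bouguer slab correction = 0.04193 × 3.16 × 46.8 = 6.20 mGal
Simple Bouguer anomaly = 91.44 − (6.20) = 85.24 mGal
Complete Bouguer anomaly = 85.24 + 0.36 = 85.60 mGal

85.6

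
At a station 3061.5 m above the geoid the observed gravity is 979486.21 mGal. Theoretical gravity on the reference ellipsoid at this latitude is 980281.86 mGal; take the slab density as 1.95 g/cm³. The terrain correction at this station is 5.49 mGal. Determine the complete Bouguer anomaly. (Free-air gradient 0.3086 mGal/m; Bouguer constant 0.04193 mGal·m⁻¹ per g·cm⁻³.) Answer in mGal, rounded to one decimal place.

Free-air correction = 0.3086 × 3061.5 = 944.78 mGal
Free-air anomaly = 979486.21 − 980281.86 + (944.78) = 149.13 mGal
Bouguer slab correction = 0.04193 × 1.95 × 3061.5 = 250.32 mGal
Simple Bouguer anomaly = 149.13 − (250.32) = -101.19 mGal
Complete Bouguer anomaly = -101.19 + 5.49 = -95.70 mGal

-95.7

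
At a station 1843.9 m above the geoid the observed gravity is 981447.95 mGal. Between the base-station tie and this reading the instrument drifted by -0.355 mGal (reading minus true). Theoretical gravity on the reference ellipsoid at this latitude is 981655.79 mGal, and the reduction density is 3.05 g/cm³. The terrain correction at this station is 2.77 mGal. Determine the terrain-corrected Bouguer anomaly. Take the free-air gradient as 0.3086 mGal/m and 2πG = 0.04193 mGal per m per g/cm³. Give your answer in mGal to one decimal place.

128.5

Drift-corrected reading = 981447.95 − (-0.355) = 981448.305 mGal
Free-air correction = 0.3086 × 1843.9 = 569.03 mGal
Free-air anomaly = 981448.305 − 981655.79 + (569.03) = 361.545 mGal
Bouguer slab correction = 0.04193 × 3.05 × 1843.9 = 235.81 mGal
Simple Bouguer anomaly = 361.545 − (235.81) = 125.735 mGal
Complete Bouguer anomaly = 125.735 + 2.77 = 128.505 mGal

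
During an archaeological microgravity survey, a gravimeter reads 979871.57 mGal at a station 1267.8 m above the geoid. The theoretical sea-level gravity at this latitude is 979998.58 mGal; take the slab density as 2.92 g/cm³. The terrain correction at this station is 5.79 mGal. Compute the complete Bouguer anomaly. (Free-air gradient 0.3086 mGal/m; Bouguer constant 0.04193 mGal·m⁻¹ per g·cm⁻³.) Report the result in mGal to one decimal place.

Free-air correction = 0.3086 × 1267.8 = 391.24 mGal
Free-air anomaly = 979871.57 − 979998.58 + (391.24) = 264.23 mGal
Bouguer slab correction = 0.04193 × 2.92 × 1267.8 = 155.22 mGal
Simple Bouguer anomaly = 264.23 − (155.22) = 109.01 mGal
Complete Bouguer anomaly = 109.01 + 5.79 = 114.80 mGal

114.8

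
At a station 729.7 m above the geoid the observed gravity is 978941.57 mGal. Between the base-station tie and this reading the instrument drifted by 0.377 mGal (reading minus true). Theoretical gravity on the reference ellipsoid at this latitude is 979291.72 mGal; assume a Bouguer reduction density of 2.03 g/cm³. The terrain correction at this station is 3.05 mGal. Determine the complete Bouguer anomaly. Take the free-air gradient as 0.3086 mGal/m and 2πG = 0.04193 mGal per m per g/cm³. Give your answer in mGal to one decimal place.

Drift-corrected reading = 978941.57 − (0.377) = 978941.193 mGal
Free-air correction = 0.3086 × 729.7 = 225.19 mGal
Free-air anomaly = 978941.193 − 979291.72 + (225.19) = -125.337 mGal
Bouguer slab correction = 0.04193 × 2.03 × 729.7 = 62.11 mGal
Simple Bouguer anomaly = -125.337 − (62.11) = -187.447 mGal
Complete Bouguer anomaly = -187.447 + 3.05 = -184.397 mGal

-184.4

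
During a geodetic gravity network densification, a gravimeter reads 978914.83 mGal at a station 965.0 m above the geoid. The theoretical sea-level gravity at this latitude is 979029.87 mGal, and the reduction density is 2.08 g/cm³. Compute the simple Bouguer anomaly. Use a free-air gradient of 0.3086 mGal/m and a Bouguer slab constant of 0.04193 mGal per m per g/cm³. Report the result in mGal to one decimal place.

98.6

Free-air correction = 0.3086 × 965.0 = 297.80 mGal
Free-air anomaly = 978914.83 − 979029.87 + (297.80) = 182.76 mGal
Bouguer slab correction = 0.04193 × 2.08 × 965.0 = 84.16 mGal
Simple Bouguer anomaly = 182.76 − (84.16) = 98.60 mGal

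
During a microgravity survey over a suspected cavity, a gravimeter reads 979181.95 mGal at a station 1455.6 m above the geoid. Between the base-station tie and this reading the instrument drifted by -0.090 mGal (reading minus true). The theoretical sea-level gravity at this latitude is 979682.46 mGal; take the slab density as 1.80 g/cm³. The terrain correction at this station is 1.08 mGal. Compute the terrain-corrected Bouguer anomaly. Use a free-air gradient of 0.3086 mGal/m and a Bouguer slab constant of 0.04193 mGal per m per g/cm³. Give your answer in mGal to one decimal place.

-160.0

Drift-corrected reading = 979181.95 − (-0.090) = 979182.040 mGal
Free-air correction = 0.3086 × 1455.6 = 449.20 mGal
Free-air anomaly = 979182.040 − 979682.46 + (449.20) = -51.220 mGal
Bouguer slab correction = 0.04193 × 1.80 × 1455.6 = 109.86 mGal
Simple Bouguer anomaly = -51.220 − (109.86) = -161.080 mGal
Complete Bouguer anomaly = -161.080 + 1.08 = -160.000 mGal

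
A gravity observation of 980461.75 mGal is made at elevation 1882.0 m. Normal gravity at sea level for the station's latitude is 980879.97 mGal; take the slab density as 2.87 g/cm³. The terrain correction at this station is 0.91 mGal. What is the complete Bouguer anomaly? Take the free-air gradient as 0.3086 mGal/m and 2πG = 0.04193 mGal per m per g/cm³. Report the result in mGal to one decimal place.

-63.0

Free-air correction = 0.3086 × 1882.0 = 580.79 mGal
Free-air anomaly = 980461.75 − 980879.97 + (580.79) = 162.57 mGal
Bouguer slab correction = 0.04193 × 2.87 × 1882.0 = 226.48 mGal
Simple Bouguer anomaly = 162.57 − (226.48) = -63.91 mGal
Complete Bouguer anomaly = -63.91 + 0.91 = -63.00 mGal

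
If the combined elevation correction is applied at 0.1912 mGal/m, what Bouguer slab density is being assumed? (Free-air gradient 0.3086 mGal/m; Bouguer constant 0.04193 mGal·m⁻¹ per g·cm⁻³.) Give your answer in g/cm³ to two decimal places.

2.80

0.1912 = 0.3086 − 0.04193 × ρ
ρ = (0.3086 − 0.1912) / 0.04193 = 2.80 g/cm³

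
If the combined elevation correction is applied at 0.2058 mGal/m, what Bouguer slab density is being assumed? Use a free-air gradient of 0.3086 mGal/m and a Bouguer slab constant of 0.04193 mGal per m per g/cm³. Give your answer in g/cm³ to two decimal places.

0.2058 = 0.3086 − 0.04193 × ρ
ρ = (0.3086 − 0.2058) / 0.04193 = 2.45 g/cm³

2.45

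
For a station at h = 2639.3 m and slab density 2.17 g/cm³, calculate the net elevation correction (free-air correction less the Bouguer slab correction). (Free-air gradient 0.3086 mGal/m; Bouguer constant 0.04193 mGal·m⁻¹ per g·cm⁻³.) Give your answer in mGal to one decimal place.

574.3

Combined gradient = 0.3086 − 0.04193 × 2.17 = 0.2176119 mGal/m
Combined elevation correction = 0.2176119 × 2639.3 = 574.3 mGal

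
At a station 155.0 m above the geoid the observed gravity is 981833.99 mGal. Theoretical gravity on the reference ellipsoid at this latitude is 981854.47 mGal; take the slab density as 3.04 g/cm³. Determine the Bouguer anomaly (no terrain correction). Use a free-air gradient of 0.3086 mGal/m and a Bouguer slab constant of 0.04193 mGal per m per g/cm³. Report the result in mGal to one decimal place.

Free-air correction = 0.3086 × 155.0 = 47.83 mGal
Free-air anomaly = 981833.99 − 981854.47 + (47.83) = 27.35 mGal
Bouguer slab correction = 0.04193 × 3.04 × 155.0 = 19.76 mGal
Simple Bouguer anomaly = 27.35 − (19.76) = 7.59 mGal

7.6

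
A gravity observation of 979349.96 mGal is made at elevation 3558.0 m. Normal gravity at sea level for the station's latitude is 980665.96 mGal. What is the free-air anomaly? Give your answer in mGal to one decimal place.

-218.0

Free-air correction = 0.3086 × 3558.0 = 1098.00 mGal
Free-air anomaly = 979349.96 − 980665.96 + (1098.00) = -218.00 mGal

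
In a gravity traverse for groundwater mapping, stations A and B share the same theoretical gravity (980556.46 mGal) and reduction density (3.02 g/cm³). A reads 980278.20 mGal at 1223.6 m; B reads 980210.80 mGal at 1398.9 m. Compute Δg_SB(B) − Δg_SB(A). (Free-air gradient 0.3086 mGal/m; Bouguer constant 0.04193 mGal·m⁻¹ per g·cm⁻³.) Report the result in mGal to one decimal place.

Δg_SB(A) = 980278.20 − 980556.46 + 0.3086×1223.6 − 0.04193×3.02×1223.6 = -55.60 mGal
Δg_SB(B) = 980210.80 − 980556.46 + 0.3086×1398.9 − 0.04193×3.02×1398.9 = -91.10 mGal
Difference = -91.10 − (-55.60) = -35.50 mGal

-35.5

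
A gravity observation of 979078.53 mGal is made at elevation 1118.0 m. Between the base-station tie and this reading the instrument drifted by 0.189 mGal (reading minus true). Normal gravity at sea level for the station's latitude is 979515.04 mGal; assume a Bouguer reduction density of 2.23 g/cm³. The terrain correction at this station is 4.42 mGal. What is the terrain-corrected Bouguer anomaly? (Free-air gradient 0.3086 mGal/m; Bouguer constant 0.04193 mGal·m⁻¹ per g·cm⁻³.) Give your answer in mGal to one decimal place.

-191.8

Drift-corrected reading = 979078.53 − (0.189) = 979078.341 mGal
Free-air correction = 0.3086 × 1118.0 = 345.01 mGal
Free-air anomaly = 979078.341 − 979515.04 + (345.01) = -91.689 mGal
Bouguer slab correction = 0.04193 × 2.23 × 1118.0 = 104.54 mGal
Simple Bouguer anomaly = -91.689 − (104.54) = -196.229 mGal
Complete Bouguer anomaly = -196.229 + 4.42 = -191.809 mGal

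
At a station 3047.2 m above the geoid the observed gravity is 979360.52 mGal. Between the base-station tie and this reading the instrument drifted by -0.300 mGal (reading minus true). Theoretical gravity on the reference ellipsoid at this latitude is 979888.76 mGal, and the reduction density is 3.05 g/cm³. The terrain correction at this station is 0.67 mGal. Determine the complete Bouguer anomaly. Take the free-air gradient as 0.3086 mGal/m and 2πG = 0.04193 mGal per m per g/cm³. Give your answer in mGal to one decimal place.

Drift-corrected reading = 979360.52 − (-0.300) = 979360.820 mGal
Free-air correction = 0.3086 × 3047.2 = 940.37 mGal
Free-air anomaly = 979360.820 − 979888.76 + (940.37) = 412.430 mGal
Bouguer slab correction = 0.04193 × 3.05 × 3047.2 = 389.70 mGal
Simple Bouguer anomaly = 412.430 − (389.70) = 22.730 mGal
Complete Bouguer anomaly = 22.730 + 0.67 = 23.400 mGal

23.4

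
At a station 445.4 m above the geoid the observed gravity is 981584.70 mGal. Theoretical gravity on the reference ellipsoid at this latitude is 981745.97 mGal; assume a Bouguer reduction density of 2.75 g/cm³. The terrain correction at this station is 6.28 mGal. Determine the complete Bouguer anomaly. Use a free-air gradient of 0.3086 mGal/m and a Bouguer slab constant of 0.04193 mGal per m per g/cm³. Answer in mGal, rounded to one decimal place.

Free-air correction = 0.3086 × 445.4 = 137.45 mGal
Free-air anomaly = 981584.70 − 981745.97 + (137.45) = -23.82 mGal
Bouguer slab correction = 0.04193 × 2.75 × 445.4 = 51.36 mGal
Simple Bouguer anomaly = -23.82 − (51.36) = -75.18 mGal
Complete Bouguer anomaly = -75.18 + 6.28 = -68.90 mGal

-68.9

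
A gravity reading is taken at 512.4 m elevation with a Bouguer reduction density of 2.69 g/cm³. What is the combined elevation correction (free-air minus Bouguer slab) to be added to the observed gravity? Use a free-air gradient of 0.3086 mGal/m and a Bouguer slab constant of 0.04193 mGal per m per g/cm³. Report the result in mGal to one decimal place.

Combined gradient = 0.3086 − 0.04193 × 2.69 = 0.1958083 mGal/m
Combined elevation correction = 0.1958083 × 512.4 = 100.3 mGal

100.3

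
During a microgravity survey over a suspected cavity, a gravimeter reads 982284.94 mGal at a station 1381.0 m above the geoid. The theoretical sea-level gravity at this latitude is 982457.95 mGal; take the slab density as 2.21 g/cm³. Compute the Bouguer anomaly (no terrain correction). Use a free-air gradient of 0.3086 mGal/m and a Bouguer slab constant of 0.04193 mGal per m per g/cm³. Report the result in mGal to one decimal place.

Free-air correction = 0.3086 × 1381.0 = 426.18 mGal
Free-air anomaly = 982284.94 − 982457.95 + (426.18) = 253.17 mGal
Bouguer slab correction = 0.04193 × 2.21 × 1381.0 = 127.97 mGal
Simple Bouguer anomaly = 253.17 − (127.97) = 125.20 mGal

125.2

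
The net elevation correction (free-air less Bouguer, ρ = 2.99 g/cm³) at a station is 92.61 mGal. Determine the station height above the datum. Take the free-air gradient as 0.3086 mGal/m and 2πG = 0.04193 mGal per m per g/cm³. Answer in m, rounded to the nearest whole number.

Combined gradient = 0.3086 − 0.04193 × 2.99 = 0.1832293 mGal/m
h = 92.61 / 0.1832293 = 505.43 m

505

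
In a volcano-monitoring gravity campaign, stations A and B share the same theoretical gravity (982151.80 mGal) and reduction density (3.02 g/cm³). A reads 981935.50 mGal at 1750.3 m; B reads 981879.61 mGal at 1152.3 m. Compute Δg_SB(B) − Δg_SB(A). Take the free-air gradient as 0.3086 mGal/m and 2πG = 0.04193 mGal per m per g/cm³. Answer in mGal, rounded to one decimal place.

-164.7

Δg_SB(A) = 981935.50 − 982151.80 + 0.3086×1750.3 − 0.04193×3.02×1750.3 = 102.20 mGal
Δg_SB(B) = 981879.61 − 982151.80 + 0.3086×1152.3 − 0.04193×3.02×1152.3 = -62.50 mGal
Difference = -62.50 − (102.20) = -164.70 mGal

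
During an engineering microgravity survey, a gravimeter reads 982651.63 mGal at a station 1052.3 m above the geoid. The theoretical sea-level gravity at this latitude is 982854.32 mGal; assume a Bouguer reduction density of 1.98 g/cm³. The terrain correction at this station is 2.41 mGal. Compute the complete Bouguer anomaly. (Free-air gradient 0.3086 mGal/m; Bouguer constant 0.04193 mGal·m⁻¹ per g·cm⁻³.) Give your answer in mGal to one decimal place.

Free-air correction = 0.3086 × 1052.3 = 324.74 mGal
Free-air anomaly = 982651.63 − 982854.32 + (324.74) = 122.05 mGal
Bouguer slab correction = 0.04193 × 1.98 × 1052.3 = 87.36 mGal
Simple Bouguer anomaly = 122.05 − (87.36) = 34.69 mGal
Complete Bouguer anomaly = 34.69 + 2.41 = 37.10 mGal

37.1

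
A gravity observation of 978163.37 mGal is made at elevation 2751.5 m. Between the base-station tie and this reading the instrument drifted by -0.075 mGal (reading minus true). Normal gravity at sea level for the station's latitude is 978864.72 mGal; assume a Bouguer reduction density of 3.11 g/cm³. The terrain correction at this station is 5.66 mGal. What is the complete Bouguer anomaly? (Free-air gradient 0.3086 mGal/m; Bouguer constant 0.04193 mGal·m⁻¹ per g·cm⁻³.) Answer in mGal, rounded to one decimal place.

Drift-corrected reading = 978163.37 − (-0.075) = 978163.445 mGal
Free-air correction = 0.3086 × 2751.5 = 849.11 mGal
Free-air anomaly = 978163.445 − 978864.72 + (849.11) = 147.835 mGal
Bouguer slab correction = 0.04193 × 3.11 × 2751.5 = 358.80 mGal
Simple Bouguer anomaly = 147.835 − (358.80) = -210.965 mGal
Complete Bouguer anomaly = -210.965 + 5.66 = -205.305 mGal

-205.3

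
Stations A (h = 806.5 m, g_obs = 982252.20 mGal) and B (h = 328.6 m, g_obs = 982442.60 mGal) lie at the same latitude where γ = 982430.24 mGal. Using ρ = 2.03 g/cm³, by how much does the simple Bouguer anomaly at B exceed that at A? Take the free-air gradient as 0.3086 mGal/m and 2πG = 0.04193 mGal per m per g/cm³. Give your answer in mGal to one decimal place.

Δg_SB(A) = 982252.20 − 982430.24 + 0.3086×806.5 − 0.04193×2.03×806.5 = 2.20 mGal
Δg_SB(B) = 982442.60 − 982430.24 + 0.3086×328.6 − 0.04193×2.03×328.6 = 85.80 mGal
Difference = 85.80 − (2.20) = 83.60 mGal

83.6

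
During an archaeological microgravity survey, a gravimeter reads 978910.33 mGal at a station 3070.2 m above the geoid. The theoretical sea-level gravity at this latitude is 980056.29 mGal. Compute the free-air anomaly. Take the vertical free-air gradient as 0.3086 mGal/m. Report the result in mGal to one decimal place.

Free-air correction = 0.3086 × 3070.2 = 947.46 mGal
Free-air anomaly = 978910.33 − 980056.29 + (947.46) = -198.50 mGal

-198.5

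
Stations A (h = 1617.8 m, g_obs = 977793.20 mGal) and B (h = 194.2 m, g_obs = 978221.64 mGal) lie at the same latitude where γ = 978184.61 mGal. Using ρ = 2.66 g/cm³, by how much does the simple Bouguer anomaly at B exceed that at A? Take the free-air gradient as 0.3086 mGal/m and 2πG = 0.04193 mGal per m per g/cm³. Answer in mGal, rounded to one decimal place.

Δg_SB(A) = 977793.20 − 978184.61 + 0.3086×1617.8 − 0.04193×2.66×1617.8 = -72.60 mGal
Δg_SB(B) = 978221.64 − 978184.61 + 0.3086×194.2 − 0.04193×2.66×194.2 = 75.30 mGal
Difference = 75.30 − (-72.60) = 147.90 mGal

147.9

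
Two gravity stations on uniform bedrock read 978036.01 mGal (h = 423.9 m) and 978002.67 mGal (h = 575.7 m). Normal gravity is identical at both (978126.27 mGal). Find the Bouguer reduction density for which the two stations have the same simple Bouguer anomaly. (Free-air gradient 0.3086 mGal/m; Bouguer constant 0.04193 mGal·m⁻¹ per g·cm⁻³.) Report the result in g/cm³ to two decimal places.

2.12

Δg_obs = 978002.67 − 978036.01 = -33.34 mGal over Δh = 575.7 − 423.9 = 151.8 m
Equal Bouguer anomalies ⇒ Δg_obs + (0.3086 − 0.04193ρ)·Δh = 0
0.3086 − 0.04193ρ = −Δg_obs/Δh = 0.21963
ρ = (0.3086 − 0.21963) / 0.04193 = 2.12 g/cm³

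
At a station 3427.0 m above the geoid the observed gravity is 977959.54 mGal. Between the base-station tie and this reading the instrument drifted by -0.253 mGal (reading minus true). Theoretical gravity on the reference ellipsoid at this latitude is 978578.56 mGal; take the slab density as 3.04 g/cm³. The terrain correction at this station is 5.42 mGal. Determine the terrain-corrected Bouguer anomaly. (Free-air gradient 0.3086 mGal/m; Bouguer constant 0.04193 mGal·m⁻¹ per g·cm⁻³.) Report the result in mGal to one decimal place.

7.4

Drift-corrected reading = 977959.54 − (-0.253) = 977959.793 mGal
Free-air correction = 0.3086 × 3427.0 = 1057.57 mGal
Free-air anomaly = 977959.793 − 978578.56 + (1057.57) = 438.803 mGal
Bouguer slab correction = 0.04193 × 3.04 × 3427.0 = 436.83 mGal
Simple Bouguer anomaly = 438.803 − (436.83) = 1.973 mGal
Complete Bouguer anomaly = 1.973 + 5.42 = 7.393 mGal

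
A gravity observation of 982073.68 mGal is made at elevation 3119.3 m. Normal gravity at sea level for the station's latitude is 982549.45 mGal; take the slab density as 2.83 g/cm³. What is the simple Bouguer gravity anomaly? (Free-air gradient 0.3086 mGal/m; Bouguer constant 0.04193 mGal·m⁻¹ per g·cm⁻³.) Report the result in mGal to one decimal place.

Free-air correction = 0.3086 × 3119.3 = 962.62 mGal
Free-air anomaly = 982073.68 − 982549.45 + (962.62) = 486.85 mGal
Bouguer slab correction = 0.04193 × 2.83 × 3119.3 = 370.14 mGal
Simple Bouguer anomaly = 486.85 − (370.14) = 116.71 mGal

116.7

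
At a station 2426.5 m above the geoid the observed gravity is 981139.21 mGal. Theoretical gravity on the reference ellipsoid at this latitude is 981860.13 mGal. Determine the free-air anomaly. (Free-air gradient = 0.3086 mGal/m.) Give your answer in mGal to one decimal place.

Free-air correction = 0.3086 × 2426.5 = 748.82 mGal
Free-air anomaly = 981139.21 − 981860.13 + (748.82) = 27.90 mGal

27.9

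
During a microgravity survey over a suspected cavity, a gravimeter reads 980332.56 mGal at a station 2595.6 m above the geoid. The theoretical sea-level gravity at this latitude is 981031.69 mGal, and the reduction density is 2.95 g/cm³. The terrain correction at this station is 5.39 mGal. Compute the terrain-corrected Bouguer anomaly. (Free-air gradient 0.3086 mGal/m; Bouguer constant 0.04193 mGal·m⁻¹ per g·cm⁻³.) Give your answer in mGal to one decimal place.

Free-air correction = 0.3086 × 2595.6 = 801.00 mGal
Free-air anomaly = 980332.56 − 981031.69 + (801.00) = 101.87 mGal
Bouguer slab correction = 0.04193 × 2.95 × 2595.6 = 321.06 mGal
Simple Bouguer anomaly = 101.87 − (321.06) = -219.19 mGal
Complete Bouguer anomaly = -219.19 + 5.39 = -213.80 mGal

-213.8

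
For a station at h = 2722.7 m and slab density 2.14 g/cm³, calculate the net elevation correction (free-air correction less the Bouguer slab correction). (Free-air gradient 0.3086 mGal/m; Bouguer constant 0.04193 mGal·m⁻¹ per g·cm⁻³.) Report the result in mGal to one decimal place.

595.9

Combined gradient = 0.3086 − 0.04193 × 2.14 = 0.2188698 mGal/m
Combined elevation correction = 0.2188698 × 2722.7 = 595.9 mGal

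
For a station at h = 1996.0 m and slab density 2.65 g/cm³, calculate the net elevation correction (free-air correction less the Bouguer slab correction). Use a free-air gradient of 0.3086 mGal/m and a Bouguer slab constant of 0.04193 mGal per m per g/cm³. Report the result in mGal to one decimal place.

394.2

Combined gradient = 0.3086 − 0.04193 × 2.65 = 0.1974855 mGal/m
Combined elevation correction = 0.1974855 × 1996.0 = 394.2 mGal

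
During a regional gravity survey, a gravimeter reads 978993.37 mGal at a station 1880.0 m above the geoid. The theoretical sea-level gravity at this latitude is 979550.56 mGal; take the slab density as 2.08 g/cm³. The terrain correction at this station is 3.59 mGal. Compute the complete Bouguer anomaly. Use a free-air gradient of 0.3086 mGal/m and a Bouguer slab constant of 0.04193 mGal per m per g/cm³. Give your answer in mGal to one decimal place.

-137.4

Free-air correction = 0.3086 × 1880.0 = 580.17 mGal
Free-air anomaly = 978993.37 − 979550.56 + (580.17) = 22.98 mGal
Bouguer slab correction = 0.04193 × 2.08 × 1880.0 = 163.96 mGal
Simple Bouguer anomaly = 22.98 − (163.96) = -140.98 mGal
Complete Bouguer anomaly = -140.98 + 3.59 = -137.39 mGal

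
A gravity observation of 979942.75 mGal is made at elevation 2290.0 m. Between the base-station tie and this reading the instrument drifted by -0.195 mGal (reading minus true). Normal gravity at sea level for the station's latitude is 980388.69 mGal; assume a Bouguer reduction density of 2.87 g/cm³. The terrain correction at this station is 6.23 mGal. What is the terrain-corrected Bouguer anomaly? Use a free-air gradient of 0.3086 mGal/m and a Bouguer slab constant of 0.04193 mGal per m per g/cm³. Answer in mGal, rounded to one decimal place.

-8.4

Drift-corrected reading = 979942.75 − (-0.195) = 979942.945 mGal
Free-air correction = 0.3086 × 2290.0 = 706.69 mGal
Free-air anomaly = 979942.945 − 980388.69 + (706.69) = 260.945 mGal
Bouguer slab correction = 0.04193 × 2.87 × 2290.0 = 275.58 mGal
Simple Bouguer anomaly = 260.945 − (275.58) = -14.635 mGal
Complete Bouguer anomaly = -14.635 + 6.23 = -8.405 mGal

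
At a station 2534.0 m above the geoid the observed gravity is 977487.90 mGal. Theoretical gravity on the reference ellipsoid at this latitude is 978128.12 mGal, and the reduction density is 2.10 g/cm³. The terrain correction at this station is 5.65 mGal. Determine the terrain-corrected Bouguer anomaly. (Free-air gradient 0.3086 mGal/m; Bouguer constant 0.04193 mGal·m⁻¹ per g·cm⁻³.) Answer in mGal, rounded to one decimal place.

-75.7

Free-air correction = 0.3086 × 2534.0 = 781.99 mGal
Free-air anomaly = 977487.90 − 978128.12 + (781.99) = 141.77 mGal
Bouguer slab correction = 0.04193 × 2.10 × 2534.0 = 223.13 mGal
Simple Bouguer anomaly = 141.77 − (223.13) = -81.36 mGal
Complete Bouguer anomaly = -81.36 + 5.65 = -75.71 mGal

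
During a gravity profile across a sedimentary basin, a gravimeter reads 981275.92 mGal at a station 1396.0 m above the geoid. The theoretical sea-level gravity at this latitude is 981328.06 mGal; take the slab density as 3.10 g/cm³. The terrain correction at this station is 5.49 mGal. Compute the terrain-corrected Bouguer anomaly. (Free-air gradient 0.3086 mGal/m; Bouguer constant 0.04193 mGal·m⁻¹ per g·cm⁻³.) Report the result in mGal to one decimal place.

Free-air correction = 0.3086 × 1396.0 = 430.81 mGal
Free-air anomaly = 981275.92 − 981328.06 + (430.81) = 378.67 mGal
Bouguer slab correction = 0.04193 × 3.10 × 1396.0 = 181.46 mGal
Simple Bouguer anomaly = 378.67 − (181.46) = 197.21 mGal
Complete Bouguer anomaly = 197.21 + 5.49 = 202.70 mGal

202.7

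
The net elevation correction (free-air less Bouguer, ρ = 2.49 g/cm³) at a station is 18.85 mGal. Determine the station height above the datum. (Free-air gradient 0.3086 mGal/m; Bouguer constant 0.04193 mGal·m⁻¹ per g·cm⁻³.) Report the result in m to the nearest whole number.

92

Combined gradient = 0.3086 − 0.04193 × 2.49 = 0.2041943 mGal/m
h = 18.85 / 0.2041943 = 92.31 m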